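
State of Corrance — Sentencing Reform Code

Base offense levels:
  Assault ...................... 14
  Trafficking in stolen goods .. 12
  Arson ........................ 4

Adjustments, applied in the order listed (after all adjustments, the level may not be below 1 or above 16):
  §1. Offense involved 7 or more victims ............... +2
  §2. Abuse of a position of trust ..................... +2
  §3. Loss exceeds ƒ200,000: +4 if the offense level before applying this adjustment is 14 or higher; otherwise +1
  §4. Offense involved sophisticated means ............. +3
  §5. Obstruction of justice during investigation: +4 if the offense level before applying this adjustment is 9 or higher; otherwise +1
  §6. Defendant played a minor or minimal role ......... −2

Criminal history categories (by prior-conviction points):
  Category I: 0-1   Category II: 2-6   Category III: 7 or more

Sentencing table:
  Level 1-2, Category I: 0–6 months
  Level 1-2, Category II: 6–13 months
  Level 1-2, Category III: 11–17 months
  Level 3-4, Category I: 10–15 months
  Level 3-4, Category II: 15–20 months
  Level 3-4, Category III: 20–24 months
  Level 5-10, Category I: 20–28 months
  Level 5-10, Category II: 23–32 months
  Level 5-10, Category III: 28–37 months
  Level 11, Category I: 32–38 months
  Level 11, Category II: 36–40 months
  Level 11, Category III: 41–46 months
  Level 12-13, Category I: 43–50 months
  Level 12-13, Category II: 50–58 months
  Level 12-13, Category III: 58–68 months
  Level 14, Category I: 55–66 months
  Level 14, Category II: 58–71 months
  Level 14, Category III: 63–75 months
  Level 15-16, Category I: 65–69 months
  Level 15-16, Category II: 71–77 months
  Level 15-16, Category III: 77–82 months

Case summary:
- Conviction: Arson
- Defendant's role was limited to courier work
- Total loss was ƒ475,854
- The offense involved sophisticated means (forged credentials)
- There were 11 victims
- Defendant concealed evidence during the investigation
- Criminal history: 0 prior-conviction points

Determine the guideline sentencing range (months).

43-50 months

Base offense level for arson: 4.
§1 applies: 4 + 2 = 6.
§2 does not apply.
§3 applies (level before this adjustment is 6 < 14, so +1): 6 + 1 = 7.
§4 applies: 7 + 3 = 10.
§5 applies (level before this adjustment is 10 ≥ 9, so +4): 10 + 4 = 14.
§6 applies: 14 − 2 = 12.
Final offense level: 12.
Criminal history: 0 prior points → Category I (0-1).
Level 12 falls in the 12-13 band.
Grid: Level 12-13 × Category I = 43-50 months.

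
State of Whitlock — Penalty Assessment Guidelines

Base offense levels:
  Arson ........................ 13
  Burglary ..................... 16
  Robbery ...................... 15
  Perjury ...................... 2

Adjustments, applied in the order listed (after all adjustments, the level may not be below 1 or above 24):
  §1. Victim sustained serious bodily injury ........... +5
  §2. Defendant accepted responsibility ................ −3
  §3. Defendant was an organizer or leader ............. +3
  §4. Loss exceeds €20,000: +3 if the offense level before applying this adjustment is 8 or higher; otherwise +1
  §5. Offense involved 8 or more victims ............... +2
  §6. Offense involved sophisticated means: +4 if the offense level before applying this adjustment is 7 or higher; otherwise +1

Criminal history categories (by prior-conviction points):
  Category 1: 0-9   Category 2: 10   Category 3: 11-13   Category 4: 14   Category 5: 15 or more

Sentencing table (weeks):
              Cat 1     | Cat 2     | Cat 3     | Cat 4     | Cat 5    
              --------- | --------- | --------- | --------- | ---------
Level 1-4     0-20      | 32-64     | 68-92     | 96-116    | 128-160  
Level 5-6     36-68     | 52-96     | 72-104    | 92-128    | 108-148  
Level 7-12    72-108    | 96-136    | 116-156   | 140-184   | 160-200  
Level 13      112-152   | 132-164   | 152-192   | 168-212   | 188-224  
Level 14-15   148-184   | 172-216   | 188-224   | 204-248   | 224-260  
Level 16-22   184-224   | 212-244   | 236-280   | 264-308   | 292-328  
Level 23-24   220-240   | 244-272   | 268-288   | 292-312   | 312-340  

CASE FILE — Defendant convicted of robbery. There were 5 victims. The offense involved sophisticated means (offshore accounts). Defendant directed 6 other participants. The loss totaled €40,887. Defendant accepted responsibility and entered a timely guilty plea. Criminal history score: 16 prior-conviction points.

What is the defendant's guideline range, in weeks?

292-328 weeks

Base offense level for robbery: 15.
§2 applies: 15 − 3 = 12.
§3 applies: 12 + 3 = 15.
§4 applies (level before this adjustment is 15 ≥ 8, so +3): 15 + 3 = 18.
§6 applies (level before this adjustment is 18 ≥ 7, so +4): 18 + 4 = 22.
Final offense level: 22.
Criminal history: 16 prior points → Category 5 (15+).
Level 22 falls in the 16-22 band.
Grid: Level 16-22 × Category 5 = 292-328 weeks.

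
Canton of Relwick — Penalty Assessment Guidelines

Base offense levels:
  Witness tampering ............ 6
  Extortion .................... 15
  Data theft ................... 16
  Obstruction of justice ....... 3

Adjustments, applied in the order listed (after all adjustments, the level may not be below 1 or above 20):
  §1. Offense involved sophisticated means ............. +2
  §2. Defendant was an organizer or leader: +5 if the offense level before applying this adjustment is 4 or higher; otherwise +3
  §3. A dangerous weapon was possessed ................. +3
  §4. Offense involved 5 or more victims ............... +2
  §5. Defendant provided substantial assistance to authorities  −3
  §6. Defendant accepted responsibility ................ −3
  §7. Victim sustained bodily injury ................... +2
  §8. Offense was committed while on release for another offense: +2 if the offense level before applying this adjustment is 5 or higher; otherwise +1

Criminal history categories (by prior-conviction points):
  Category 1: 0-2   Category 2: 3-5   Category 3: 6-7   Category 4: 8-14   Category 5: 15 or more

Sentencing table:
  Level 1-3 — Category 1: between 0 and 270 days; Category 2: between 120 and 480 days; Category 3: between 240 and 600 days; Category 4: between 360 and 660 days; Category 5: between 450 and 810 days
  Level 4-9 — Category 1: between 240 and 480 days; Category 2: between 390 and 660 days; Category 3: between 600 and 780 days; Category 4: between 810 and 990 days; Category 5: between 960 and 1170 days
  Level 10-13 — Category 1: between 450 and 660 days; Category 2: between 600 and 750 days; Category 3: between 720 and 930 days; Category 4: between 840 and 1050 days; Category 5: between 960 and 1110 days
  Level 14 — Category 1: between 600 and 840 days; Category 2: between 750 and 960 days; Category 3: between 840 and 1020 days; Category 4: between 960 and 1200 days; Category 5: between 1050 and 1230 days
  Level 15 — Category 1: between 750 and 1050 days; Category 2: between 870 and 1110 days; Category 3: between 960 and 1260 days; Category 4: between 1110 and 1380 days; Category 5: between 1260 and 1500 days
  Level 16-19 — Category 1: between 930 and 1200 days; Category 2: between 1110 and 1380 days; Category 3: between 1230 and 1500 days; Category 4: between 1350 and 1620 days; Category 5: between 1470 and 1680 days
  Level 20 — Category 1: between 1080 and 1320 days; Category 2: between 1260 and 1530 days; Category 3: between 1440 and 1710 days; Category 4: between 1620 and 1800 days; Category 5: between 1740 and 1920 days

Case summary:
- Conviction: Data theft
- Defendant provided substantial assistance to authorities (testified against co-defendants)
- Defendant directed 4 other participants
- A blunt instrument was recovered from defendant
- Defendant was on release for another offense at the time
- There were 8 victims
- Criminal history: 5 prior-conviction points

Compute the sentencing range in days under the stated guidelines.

Base offense level for data theft: 16.
§2 applies (level before this adjustment is 16 ≥ 4, so +5): 16 + 5 = 21.
§3 applies: 21 + 3 = 24.
§4 applies: 24 + 2 = 26.
§5 applies: 26 − 3 = 23.
§6 does not apply.
§8 applies (level before this adjustment is 23 ≥ 5, so +2): 23 + 2 = 25.
Level 25 exceeds the maximum of 20; capped at 20.
Final offense level: 20.
Criminal history: 5 prior points → Category 2 (3-5).
Level 20 falls in the 20 band.
Grid: Level 20 × Category 2 = 1260-1530 days.

1260-1530 days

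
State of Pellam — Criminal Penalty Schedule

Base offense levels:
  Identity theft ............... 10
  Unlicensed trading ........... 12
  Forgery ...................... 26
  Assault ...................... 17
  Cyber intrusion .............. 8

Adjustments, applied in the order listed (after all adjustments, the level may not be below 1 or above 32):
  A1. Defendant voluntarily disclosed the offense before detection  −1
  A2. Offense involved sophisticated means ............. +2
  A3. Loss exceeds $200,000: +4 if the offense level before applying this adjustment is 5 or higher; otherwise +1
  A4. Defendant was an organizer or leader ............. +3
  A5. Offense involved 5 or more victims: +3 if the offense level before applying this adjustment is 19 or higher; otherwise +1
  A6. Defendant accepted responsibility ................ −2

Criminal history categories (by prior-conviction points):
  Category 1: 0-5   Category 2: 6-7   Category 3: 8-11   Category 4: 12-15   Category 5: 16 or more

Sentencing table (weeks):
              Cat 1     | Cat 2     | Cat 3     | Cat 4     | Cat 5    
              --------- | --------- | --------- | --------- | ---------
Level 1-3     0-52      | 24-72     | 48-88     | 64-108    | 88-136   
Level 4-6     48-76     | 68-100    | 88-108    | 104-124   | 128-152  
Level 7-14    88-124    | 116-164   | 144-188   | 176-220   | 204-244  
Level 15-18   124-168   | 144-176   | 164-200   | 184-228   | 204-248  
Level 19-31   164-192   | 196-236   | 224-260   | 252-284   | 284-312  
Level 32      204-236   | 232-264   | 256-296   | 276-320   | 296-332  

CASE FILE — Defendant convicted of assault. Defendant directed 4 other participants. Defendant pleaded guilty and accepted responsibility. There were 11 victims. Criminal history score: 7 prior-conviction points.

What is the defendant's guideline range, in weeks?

196-236 weeks

Base offense level for assault: 17.
A4 applies: 17 + 3 = 20.
A5 applies (level before this adjustment is 20 ≥ 19, so +3): 20 + 3 = 23.
A6 applies: 23 − 2 = 21.
Final offense level: 21.
Criminal history: 7 prior points → Category 2 (6-7).
Level 21 falls in the 19-31 band.
Grid: Level 19-31 × Category 2 = 196-236 weeks.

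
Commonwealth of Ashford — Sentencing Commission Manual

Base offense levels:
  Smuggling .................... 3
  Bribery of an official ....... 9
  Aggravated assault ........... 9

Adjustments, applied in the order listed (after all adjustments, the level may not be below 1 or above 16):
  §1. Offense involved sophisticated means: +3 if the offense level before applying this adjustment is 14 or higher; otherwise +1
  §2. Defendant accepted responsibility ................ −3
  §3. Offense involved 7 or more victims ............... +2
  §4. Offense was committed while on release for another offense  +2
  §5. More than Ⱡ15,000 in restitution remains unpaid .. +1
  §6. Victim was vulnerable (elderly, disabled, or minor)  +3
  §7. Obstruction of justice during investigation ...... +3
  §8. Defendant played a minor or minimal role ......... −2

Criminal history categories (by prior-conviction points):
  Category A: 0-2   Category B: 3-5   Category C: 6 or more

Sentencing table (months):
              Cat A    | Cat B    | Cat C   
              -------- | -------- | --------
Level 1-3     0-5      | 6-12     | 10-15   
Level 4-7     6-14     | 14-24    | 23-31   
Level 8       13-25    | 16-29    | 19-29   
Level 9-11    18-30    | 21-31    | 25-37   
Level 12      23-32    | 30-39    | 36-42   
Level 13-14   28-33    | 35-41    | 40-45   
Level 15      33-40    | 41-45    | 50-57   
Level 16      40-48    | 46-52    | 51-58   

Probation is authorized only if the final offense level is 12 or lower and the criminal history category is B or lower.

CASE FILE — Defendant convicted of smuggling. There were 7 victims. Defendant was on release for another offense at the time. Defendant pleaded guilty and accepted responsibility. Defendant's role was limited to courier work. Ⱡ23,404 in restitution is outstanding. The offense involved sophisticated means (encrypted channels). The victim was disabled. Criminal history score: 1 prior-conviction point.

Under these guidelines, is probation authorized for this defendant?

Yes

Base offense level for smuggling: 3.
§1 applies (level before this adjustment is 3 < 14, so +1): 3 + 1 = 4.
§2 applies: 4 − 3 = 1.
§3 applies: 1 + 2 = 3.
§4 applies: 3 + 2 = 5.
§5 applies: 5 + 1 = 6.
§6 applies: 6 + 3 = 9.
§8 applies: 9 − 2 = 7.
Final offense level: 7.
Criminal history: 1 prior point → Category A (0-2).
Level 7 falls in the 4-7 band.
Grid: Level 4-7 × Category A = 6-14 months.
Probation check: level 7 ≤ 12 and category A ≤ B → eligible.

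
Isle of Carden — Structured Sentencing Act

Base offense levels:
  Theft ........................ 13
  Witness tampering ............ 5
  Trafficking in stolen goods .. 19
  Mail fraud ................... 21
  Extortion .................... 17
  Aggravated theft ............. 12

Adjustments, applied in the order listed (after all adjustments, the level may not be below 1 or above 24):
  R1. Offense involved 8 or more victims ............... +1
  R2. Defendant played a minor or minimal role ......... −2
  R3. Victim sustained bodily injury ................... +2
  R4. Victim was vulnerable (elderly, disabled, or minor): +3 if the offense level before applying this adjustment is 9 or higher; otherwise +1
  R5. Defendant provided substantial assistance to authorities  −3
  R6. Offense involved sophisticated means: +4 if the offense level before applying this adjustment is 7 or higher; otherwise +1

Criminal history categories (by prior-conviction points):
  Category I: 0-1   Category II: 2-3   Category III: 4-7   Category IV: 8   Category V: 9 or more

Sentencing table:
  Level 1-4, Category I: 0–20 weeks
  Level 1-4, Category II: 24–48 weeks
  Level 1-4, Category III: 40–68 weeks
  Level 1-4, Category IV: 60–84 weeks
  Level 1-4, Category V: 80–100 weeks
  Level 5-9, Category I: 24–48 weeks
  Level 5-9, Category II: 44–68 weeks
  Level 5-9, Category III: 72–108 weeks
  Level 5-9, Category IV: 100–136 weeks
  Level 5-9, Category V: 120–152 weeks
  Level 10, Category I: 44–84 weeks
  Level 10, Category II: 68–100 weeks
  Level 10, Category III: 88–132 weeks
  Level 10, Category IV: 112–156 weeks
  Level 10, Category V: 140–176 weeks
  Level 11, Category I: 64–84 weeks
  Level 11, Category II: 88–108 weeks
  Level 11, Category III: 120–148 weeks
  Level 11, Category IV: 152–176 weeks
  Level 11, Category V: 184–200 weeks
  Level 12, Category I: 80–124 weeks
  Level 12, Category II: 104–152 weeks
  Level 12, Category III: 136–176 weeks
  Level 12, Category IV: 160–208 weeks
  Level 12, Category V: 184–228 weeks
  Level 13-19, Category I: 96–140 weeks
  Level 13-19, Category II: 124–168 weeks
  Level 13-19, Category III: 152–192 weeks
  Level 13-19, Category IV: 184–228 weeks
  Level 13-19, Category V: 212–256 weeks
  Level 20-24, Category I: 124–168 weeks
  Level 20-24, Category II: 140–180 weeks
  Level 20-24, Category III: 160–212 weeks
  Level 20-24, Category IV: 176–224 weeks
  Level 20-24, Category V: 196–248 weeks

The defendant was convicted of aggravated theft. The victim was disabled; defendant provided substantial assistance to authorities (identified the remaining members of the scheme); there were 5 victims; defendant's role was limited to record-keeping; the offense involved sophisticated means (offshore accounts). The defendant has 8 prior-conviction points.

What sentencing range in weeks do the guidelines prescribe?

Base offense level for aggravated theft: 12.
R2 applies: 12 − 2 = 10.
R3 does not apply.
R4 applies (level before this adjustment is 10 ≥ 9, so +3): 10 + 3 = 13.
R5 applies: 13 − 3 = 10.
R6 applies (level before this adjustment is 10 ≥ 7, so +4): 10 + 4 = 14.
Final offense level: 14.
Criminal history: 8 prior points → Category IV (8).
Level 14 falls in the 13-19 band.
Grid: Level 13-19 × Category IV = 184-228 weeks.

184-228 weeks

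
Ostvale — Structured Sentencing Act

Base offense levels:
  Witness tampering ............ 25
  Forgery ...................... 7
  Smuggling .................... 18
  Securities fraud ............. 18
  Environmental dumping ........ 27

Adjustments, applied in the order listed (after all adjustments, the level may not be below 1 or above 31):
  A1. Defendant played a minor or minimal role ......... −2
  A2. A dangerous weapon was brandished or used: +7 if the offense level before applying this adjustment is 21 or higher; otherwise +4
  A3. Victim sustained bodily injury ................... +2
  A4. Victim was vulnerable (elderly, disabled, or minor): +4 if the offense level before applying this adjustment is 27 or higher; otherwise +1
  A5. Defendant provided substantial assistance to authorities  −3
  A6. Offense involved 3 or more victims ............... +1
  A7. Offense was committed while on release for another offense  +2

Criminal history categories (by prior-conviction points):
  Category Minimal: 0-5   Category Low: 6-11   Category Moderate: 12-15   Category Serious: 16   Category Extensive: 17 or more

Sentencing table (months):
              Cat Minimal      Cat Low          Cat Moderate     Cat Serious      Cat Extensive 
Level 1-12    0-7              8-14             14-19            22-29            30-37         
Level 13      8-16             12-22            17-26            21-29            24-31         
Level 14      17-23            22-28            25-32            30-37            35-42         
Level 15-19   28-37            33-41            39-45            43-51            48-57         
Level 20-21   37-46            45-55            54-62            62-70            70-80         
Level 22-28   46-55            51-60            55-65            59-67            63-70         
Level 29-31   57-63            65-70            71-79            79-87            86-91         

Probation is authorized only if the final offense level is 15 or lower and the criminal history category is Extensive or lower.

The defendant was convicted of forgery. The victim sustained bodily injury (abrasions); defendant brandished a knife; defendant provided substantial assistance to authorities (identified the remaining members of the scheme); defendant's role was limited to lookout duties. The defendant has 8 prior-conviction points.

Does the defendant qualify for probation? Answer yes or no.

Base offense level for forgery: 7.
A1 applies: 7 − 2 = 5.
A2 applies (level before this adjustment is 5 < 21, so +4): 5 + 4 = 9.
A3 applies: 9 + 2 = 11.
A5 applies: 11 − 3 = 8.
A6 does not apply.
Final offense level: 8.
Criminal history: 8 prior points → Category Low (6-11).
Level 8 falls in the 1-12 band.
Grid: Level 1-12 × Category Low = 8-14 months.
Probation check: level 8 ≤ 15 and category Low ≤ Extensive → eligible.

Yes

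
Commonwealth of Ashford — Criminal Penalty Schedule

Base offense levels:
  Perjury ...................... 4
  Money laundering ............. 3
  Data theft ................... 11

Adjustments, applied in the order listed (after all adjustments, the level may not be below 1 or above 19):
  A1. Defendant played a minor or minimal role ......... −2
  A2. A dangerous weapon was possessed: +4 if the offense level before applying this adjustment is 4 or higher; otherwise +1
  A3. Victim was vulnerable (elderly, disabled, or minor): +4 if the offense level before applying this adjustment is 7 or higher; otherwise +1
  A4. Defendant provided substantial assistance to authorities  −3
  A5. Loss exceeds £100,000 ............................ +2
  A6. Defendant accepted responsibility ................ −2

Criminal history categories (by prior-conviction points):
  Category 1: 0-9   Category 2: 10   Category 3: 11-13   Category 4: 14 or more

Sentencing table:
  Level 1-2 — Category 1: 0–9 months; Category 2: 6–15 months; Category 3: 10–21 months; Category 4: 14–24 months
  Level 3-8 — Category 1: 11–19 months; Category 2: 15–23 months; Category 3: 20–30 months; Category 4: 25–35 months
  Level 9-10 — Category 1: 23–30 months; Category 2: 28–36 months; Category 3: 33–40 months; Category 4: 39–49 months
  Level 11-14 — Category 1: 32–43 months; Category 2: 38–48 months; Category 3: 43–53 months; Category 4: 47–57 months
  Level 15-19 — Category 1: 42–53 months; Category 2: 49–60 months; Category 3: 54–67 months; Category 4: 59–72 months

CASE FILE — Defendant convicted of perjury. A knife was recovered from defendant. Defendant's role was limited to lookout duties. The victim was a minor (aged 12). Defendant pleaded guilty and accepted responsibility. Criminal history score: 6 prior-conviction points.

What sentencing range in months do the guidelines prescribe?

Base offense level for perjury: 4.
A1 applies: 4 − 2 = 2.
A2 applies (level before this adjustment is 2 < 4, so +1): 2 + 1 = 3.
A3 applies (level before this adjustment is 3 < 7, so +1): 3 + 1 = 4.
A4 does not apply.
A5 does not apply.
A6 applies: 4 − 2 = 2.
Final offense level: 2.
Criminal history: 6 prior points → Category 1 (0-9).
Level 2 falls in the 1-2 band.
Grid: Level 1-2 × Category 1 = 0-9 months.

0-9 months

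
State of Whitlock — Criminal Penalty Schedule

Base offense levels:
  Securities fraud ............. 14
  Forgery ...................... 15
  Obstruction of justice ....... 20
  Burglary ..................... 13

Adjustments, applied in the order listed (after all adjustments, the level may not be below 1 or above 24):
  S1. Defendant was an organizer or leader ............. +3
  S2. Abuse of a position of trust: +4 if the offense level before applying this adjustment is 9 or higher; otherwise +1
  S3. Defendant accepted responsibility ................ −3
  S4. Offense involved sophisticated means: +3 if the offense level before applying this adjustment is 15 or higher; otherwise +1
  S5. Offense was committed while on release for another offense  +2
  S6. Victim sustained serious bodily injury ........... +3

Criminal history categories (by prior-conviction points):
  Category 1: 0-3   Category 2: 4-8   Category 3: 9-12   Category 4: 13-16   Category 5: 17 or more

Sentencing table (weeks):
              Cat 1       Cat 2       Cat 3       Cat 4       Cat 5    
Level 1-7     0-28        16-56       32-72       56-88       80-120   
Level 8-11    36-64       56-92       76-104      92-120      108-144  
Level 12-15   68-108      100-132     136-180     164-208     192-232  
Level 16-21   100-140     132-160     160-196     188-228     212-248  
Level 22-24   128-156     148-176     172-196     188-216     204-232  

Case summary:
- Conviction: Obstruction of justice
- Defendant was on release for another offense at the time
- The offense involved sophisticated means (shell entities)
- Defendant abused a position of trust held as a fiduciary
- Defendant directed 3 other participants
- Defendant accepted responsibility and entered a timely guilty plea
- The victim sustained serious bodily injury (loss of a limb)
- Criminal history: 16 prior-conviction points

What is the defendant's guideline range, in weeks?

188-216 weeks

Base offense level for obstruction of justice: 20.
S1 applies: 20 + 3 = 23.
S2 applies (level before this adjustment is 23 ≥ 9, so +4): 23 + 4 = 27.
S3 applies: 27 − 3 = 24.
S4 applies (level before this adjustment is 24 ≥ 15, so +3): 24 + 3 = 27.
S5 applies: 27 + 2 = 29.
S6 applies: 29 + 3 = 32.
Level 32 exceeds the maximum of 24; capped at 24.
Final offense level: 24.
Criminal history: 16 prior points → Category 4 (13-16).
Level 24 falls in the 22-24 band.
Grid: Level 22-24 × Category 4 = 188-216 weeks.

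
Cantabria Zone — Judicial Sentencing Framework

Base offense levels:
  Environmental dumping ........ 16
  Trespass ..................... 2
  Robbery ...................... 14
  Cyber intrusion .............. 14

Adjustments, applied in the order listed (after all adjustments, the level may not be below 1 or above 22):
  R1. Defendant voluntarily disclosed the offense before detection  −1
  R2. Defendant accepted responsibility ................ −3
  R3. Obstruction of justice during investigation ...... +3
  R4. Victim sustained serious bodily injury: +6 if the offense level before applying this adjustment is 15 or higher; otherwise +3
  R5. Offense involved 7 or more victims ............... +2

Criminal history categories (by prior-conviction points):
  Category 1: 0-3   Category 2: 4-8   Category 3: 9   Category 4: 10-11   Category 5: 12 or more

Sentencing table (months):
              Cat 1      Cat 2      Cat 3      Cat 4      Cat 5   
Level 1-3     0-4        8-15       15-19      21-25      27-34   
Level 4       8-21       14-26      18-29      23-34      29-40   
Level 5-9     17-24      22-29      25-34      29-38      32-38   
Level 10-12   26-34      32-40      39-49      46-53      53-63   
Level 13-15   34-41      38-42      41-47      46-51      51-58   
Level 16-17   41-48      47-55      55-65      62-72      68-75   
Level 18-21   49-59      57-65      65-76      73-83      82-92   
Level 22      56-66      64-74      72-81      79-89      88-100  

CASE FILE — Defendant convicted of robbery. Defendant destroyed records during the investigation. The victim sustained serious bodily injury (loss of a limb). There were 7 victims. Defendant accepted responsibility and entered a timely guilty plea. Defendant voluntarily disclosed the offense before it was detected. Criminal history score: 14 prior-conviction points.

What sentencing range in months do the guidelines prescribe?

Base offense level for robbery: 14.
R1 applies: 14 − 1 = 13.
R2 applies: 13 − 3 = 10.
R3 applies: 10 + 3 = 13.
R4 applies (level before this adjustment is 13 < 15, so +3): 13 + 3 = 16.
R5 applies: 16 + 2 = 18.
Final offense level: 18.
Criminal history: 14 prior points → Category 5 (12+).
Level 18 falls in the 18-21 band.
Grid: Level 18-21 × Category 5 = 82-92 months.

82-92 months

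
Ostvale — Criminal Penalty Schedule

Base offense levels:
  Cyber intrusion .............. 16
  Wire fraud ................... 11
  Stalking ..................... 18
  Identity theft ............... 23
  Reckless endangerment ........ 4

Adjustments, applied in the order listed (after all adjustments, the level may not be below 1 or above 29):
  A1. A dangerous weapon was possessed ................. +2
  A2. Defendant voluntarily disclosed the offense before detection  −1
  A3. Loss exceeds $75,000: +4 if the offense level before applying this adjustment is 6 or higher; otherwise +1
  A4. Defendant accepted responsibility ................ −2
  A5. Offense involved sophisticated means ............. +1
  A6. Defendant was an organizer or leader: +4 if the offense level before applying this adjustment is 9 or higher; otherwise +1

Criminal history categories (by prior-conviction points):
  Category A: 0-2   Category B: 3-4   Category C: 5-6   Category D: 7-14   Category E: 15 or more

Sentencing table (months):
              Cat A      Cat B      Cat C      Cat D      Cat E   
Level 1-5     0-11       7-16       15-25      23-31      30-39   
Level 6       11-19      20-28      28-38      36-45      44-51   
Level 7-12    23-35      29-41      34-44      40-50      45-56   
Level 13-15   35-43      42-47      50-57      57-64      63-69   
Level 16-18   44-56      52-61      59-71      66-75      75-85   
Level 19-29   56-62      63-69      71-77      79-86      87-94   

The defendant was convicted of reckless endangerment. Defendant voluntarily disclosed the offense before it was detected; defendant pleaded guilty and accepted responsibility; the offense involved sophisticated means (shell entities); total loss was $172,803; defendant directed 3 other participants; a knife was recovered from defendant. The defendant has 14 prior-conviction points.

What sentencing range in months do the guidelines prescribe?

36-45 months

Base offense level for reckless endangerment: 4.
A1 applies: 4 + 2 = 6.
A2 applies: 6 − 1 = 5.
A3 applies (level before this adjustment is 5 < 6, so +1): 5 + 1 = 6.
A4 applies: 6 − 2 = 4.
A5 applies: 4 + 1 = 5.
A6 applies (level before this adjustment is 5 < 9, so +1): 5 + 1 = 6.
Final offense level: 6.
Criminal history: 14 prior points → Category D (7-14).
Level 6 falls in the 6 band.
Grid: Level 6 × Category D = 36-45 months.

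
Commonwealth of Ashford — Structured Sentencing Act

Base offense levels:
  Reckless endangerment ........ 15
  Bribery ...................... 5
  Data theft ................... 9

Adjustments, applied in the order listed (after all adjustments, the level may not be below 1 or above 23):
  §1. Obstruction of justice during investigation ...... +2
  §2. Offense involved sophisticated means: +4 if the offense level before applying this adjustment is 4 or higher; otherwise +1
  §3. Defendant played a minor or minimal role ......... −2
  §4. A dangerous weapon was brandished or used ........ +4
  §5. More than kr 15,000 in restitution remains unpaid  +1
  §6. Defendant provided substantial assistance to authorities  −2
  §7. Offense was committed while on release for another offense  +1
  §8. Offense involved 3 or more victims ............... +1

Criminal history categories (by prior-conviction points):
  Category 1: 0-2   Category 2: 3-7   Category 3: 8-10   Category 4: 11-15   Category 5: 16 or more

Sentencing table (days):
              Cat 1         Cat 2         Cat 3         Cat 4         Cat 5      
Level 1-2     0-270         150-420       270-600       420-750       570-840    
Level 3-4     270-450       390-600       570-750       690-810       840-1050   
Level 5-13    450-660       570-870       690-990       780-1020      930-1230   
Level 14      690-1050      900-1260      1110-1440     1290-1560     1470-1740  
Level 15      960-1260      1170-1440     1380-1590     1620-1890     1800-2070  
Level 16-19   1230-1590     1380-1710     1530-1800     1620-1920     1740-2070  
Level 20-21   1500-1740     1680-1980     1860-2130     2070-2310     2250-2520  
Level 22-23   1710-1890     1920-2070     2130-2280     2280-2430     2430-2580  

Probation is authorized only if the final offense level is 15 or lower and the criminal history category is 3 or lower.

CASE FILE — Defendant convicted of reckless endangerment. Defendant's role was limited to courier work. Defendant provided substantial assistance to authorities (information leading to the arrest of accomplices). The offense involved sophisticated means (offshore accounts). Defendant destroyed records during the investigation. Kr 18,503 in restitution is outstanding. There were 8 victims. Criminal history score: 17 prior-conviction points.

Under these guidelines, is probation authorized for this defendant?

No

Base offense level for reckless endangerment: 15.
§1 applies: 15 + 2 = 17.
§2 applies (level before this adjustment is 17 ≥ 4, so +4): 17 + 4 = 21.
§3 applies: 21 − 2 = 19.
§5 applies: 19 + 1 = 20.
§6 applies: 20 − 2 = 18.
§8 applies: 18 + 1 = 19.
Final offense level: 19.
Criminal history: 17 prior points → Category 5 (16+).
Level 19 falls in the 16-19 band.
Grid: Level 16-19 × Category 5 = 1740-2070 days.
Probation check: level 19 > 15 and category 5 > 3 → not eligible.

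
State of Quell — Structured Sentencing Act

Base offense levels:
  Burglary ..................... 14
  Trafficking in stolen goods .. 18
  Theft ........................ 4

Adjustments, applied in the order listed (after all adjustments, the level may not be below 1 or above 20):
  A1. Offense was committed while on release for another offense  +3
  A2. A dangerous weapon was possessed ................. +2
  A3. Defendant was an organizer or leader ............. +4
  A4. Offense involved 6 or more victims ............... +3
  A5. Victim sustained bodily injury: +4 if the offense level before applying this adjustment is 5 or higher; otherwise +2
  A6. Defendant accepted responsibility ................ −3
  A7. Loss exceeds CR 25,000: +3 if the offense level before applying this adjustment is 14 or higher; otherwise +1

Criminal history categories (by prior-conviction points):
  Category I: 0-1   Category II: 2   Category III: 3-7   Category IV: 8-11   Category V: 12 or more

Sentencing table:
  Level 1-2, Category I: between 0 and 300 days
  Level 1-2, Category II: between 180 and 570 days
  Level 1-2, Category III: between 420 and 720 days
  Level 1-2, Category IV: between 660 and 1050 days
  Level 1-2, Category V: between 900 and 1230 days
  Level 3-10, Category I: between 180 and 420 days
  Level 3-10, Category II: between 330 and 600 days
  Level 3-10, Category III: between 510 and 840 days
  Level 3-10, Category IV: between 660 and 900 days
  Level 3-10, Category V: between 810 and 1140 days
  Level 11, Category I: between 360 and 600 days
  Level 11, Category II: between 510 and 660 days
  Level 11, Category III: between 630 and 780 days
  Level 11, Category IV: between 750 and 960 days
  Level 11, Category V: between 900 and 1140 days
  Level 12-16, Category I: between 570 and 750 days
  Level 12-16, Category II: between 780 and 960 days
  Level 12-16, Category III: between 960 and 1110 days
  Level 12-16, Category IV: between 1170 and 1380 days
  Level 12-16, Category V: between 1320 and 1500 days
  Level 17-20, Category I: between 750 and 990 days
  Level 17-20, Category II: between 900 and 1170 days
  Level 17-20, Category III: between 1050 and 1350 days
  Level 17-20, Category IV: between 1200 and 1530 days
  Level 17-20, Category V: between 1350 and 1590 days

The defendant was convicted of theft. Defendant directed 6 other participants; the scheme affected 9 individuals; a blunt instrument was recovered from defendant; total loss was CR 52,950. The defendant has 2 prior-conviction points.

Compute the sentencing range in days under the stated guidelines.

Base offense level for theft: 4.
A1 does not apply.
A2 applies: 4 + 2 = 6.
A3 applies: 6 + 4 = 10.
A4 applies: 10 + 3 = 13.
A6 does not apply.
A7 applies (level before this adjustment is 13 < 14, so +1): 13 + 1 = 14.
Final offense level: 14.
Criminal history: 2 prior points → Category II (2).
Level 14 falls in the 12-16 band.
Grid: Level 12-16 × Category II = 780-960 days.

780-960 days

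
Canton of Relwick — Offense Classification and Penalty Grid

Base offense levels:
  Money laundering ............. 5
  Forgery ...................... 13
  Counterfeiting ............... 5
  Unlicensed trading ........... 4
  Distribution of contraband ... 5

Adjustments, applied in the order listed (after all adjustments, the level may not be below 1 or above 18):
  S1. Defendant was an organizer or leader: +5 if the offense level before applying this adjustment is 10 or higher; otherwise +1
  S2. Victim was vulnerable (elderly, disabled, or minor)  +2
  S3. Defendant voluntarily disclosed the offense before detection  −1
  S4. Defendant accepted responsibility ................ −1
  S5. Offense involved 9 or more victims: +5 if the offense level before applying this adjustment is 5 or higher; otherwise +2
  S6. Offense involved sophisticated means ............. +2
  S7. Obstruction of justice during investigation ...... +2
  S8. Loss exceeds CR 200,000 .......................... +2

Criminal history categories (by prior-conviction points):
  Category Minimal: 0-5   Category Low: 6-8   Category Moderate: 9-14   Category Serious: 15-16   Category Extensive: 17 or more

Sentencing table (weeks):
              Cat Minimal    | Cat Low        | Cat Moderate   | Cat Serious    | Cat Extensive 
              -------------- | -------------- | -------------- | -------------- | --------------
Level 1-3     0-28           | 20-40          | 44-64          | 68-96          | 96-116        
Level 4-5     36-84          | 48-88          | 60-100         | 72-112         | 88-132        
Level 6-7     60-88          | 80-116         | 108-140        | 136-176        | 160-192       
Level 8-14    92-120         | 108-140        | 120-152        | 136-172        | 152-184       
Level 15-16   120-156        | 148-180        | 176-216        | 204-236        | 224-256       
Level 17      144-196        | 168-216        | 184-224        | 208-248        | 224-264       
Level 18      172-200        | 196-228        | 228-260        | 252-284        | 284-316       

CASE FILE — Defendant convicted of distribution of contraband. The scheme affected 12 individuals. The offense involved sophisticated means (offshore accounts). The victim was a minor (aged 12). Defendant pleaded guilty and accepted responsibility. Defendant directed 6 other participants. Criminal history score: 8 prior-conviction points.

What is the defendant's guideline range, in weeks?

108-140 weeks

Base offense level for distribution of contraband: 5.
S1 applies (level before this adjustment is 5 < 10, so +1): 5 + 1 = 6.
S2 applies: 6 + 2 = 8.
S4 applies: 8 − 1 = 7.
S5 applies (level before this adjustment is 7 ≥ 5, so +5): 7 + 5 = 12.
S6 applies: 12 + 2 = 14.
S8 does not apply.
Final offense level: 14.
Criminal history: 8 prior points → Category Low (6-8).
Level 14 falls in the 8-14 band.
Grid: Level 8-14 × Category Low = 108-140 weeks.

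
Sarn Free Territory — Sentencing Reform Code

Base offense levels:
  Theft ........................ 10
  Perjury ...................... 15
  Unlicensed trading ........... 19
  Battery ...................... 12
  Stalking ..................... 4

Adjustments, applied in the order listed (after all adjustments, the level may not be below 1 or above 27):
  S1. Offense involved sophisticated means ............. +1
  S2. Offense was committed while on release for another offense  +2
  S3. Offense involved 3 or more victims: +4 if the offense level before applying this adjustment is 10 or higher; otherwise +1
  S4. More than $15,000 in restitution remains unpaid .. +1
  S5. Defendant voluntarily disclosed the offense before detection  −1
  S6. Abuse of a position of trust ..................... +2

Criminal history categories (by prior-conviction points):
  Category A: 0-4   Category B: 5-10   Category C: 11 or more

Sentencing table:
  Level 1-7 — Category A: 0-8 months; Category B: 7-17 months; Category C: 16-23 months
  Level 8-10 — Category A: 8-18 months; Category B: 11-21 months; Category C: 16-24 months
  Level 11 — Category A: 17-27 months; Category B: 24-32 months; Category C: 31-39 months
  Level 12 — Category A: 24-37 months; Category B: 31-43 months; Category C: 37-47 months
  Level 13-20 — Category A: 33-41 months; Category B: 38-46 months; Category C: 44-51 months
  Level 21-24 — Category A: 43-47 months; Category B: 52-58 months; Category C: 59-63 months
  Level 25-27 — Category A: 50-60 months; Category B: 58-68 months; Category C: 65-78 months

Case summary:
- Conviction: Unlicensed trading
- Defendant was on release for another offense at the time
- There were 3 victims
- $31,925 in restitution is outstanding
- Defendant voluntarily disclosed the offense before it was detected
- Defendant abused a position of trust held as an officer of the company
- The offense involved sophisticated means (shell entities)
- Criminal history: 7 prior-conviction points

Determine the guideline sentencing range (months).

58-68 months

Base offense level for unlicensed trading: 19.
S1 applies: 19 + 1 = 20.
S2 applies: 20 + 2 = 22.
S3 applies (level before this adjustment is 22 ≥ 10, so +4): 22 + 4 = 26.
S4 applies: 26 + 1 = 27.
S5 applies: 27 − 1 = 26.
S6 applies: 26 + 2 = 28.
Level 28 exceeds the maximum of 27; capped at 27.
Final offense level: 27.
Criminal history: 7 prior points → Category B (5-10).
Level 27 falls in the 25-27 band.
Grid: Level 25-27 × Category B = 58-68 months.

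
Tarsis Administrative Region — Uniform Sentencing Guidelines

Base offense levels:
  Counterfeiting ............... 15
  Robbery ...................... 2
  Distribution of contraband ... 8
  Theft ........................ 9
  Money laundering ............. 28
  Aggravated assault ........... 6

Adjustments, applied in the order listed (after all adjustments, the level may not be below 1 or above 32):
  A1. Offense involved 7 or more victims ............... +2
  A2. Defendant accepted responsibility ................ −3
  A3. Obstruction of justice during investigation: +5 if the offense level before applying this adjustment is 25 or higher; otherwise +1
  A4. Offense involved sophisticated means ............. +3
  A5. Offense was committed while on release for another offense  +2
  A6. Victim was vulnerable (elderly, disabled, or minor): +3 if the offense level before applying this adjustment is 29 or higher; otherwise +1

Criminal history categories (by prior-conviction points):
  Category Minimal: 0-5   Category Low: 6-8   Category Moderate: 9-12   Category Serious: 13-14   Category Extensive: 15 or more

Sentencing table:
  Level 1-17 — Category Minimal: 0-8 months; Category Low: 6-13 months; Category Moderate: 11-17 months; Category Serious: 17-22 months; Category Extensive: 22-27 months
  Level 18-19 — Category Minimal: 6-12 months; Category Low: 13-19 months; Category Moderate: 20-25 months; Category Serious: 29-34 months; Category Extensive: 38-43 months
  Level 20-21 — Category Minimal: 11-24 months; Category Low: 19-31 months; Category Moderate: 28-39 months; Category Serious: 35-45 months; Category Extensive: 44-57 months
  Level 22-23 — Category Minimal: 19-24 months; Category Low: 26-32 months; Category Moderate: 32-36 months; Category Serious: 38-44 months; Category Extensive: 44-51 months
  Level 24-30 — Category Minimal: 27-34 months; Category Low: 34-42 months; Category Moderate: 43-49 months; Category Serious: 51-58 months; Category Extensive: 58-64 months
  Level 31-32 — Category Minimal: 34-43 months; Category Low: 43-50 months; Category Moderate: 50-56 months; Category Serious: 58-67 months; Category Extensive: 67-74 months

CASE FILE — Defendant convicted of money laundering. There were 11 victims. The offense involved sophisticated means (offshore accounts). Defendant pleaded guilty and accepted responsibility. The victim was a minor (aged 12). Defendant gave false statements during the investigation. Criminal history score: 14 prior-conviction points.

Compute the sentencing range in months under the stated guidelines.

58-67 months

Base offense level for money laundering: 28.
A1 applies: 28 + 2 = 30.
A2 applies: 30 − 3 = 27.
A3 applies (level before this adjustment is 27 ≥ 25, so +5): 27 + 5 = 32.
A4 applies: 32 + 3 = 35.
A5 does not apply.
A6 applies (level before this adjustment is 35 ≥ 29, so +3): 35 + 3 = 38.
Level 38 exceeds the maximum of 32; capped at 32.
Final offense level: 32.
Criminal history: 14 prior points → Category Serious (13-14).
Level 32 falls in the 31-32 band.
Grid: Level 31-32 × Category Serious = 58-67 months.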